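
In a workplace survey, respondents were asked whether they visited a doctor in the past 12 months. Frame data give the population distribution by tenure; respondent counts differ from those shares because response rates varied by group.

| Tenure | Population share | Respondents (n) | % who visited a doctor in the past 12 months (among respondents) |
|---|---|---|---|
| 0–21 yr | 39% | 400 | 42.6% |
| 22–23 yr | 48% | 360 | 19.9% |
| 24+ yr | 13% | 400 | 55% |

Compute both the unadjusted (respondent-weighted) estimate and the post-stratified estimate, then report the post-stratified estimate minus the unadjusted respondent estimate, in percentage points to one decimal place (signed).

Without adjustment, the pooled respondent share is:
  (400/1160)×42.6 + (360/1160)×19.9 + (400/1160)×55 = 39.831%
Reweighting by population tenure shares:
  0.39×42.6 + 0.48×19.9 + 0.13×55 = 33.316%
Difference = 33.316 − 39.831 = -6.515 pp.

-6.5 percentage points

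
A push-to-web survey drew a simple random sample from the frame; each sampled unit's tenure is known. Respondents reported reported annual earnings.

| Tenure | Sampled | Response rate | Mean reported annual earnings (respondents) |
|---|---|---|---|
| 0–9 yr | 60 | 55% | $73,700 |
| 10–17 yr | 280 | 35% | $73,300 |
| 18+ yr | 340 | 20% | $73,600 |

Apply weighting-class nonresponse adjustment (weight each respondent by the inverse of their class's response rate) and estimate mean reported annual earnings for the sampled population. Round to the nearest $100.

Each respondent's weight = sampled/responded in their class; summing within a class gives n_sampled, so:
  0–9 yr: 60 × 73,700 = 4,422,000
  10–17 yr: 280 × 73,300 = 20,524,000
  18+ yr: 340 × 73,600 = 25,024,000
Adjusted estimate = 49,970,000 / 680 = 73485.3 → $73,500.

$73,500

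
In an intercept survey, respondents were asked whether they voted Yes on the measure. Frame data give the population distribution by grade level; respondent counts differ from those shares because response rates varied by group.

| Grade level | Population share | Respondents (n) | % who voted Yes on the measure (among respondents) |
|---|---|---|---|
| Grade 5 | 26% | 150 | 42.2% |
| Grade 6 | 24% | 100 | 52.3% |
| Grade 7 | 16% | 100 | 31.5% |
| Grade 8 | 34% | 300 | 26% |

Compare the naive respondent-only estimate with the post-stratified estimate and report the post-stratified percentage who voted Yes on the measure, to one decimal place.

Without adjustment, the pooled respondent share is:
  (150/650)×42.2 + (100/650)×52.3 + (100/650)×31.5 + (300/650)×26 = 34.6308%
Reweighting by population grade level shares:
  0.26×42.2 + 0.24×52.3 + 0.16×31.5 + 0.34×26 = 37.404%

37.4%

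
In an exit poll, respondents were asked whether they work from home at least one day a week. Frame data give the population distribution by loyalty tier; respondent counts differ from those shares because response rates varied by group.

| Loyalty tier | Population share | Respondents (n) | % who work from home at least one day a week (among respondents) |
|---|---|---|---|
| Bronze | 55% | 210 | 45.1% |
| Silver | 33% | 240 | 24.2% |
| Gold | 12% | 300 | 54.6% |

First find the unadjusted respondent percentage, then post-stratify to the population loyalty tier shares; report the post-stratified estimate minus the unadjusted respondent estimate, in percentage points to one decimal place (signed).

-2.9 percentage points

Unadjusted (pooled respondent) estimate weights by respondent counts:
  (210/750)×45.1 + (240/750)×24.2 + (300/750)×54.6 = 42.212%
Post-stratified estimate weights by population shares:
  0.55×45.1 + 0.33×24.2 + 0.12×54.6 = 39.343%
Difference = 39.343 − 42.212 = -2.869 pp.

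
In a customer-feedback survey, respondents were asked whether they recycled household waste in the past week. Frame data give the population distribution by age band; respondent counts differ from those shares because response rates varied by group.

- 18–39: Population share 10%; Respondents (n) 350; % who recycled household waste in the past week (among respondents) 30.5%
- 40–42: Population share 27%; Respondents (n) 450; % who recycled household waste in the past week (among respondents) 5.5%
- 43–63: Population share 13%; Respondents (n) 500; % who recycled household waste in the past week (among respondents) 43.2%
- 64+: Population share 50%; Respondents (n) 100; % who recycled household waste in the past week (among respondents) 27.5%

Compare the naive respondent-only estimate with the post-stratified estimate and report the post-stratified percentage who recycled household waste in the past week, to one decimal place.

23.9%

Unadjusted (pooled respondent) estimate weights by respondent counts:
  (350/1400)×30.5 + (450/1400)×5.5 + (500/1400)×43.2 + (100/1400)×27.5 = 26.7857%
Reweighting by population age band shares:
  0.1×30.5 + 0.27×5.5 + 0.13×43.2 + 0.5×27.5 = 23.901%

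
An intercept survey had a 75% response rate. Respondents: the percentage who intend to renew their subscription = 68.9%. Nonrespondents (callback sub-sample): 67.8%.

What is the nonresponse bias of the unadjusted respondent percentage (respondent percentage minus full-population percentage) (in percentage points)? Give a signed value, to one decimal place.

+0.3 percentage points

Nonresponse fraction = 1 − 0.75 = 0.25.
Bias = (nonresponse fraction) × (respondent percentage − nonrespondent percentage)
     = 0.25 × (68.9 − 67.8) = 0.25 × 1.1 = 0.275.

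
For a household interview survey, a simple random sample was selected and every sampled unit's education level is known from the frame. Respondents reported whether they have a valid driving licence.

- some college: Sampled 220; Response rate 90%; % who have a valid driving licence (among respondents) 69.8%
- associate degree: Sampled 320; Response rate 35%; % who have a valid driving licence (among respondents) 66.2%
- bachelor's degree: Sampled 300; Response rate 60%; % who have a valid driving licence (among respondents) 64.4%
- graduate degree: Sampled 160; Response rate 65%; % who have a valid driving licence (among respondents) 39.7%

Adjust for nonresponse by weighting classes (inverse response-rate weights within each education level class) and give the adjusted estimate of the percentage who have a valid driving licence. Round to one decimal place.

Inverse-response-rate weighting restores each class to its sampled count, so class totals weight by n_sampled:
  some college: 220 × 69.8 = 15,356
  associate degree: 320 × 66.2 = 21,184
  bachelor's degree: 300 × 64.4 = 19,320
  graduate degree: 160 × 39.7 = 6352
Adjusted estimate = 62,212 / 1,000 = 62.212 → 62.2%.

62.2%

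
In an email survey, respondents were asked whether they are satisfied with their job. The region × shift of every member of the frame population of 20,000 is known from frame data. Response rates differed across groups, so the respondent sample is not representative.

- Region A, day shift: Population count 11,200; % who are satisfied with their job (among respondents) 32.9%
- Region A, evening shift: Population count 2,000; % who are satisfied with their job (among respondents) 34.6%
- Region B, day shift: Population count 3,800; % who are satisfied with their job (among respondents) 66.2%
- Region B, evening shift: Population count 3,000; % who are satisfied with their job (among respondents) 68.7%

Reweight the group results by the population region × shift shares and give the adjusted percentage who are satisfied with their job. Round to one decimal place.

Reweight to the known region × shift distribution:
  Region A, day shift: (11,200/20,000) × 32.9 = 18.424
  Region A, evening shift: (2,000/20,000) × 34.6 = 3.46
  Region B, day shift: (3,800/20,000) × 66.2 = 12.578
  Region B, evening shift: (3,000/20,000) × 68.7 = 10.305
Post-stratified estimate = 44.767 → 44.8%.

44.8%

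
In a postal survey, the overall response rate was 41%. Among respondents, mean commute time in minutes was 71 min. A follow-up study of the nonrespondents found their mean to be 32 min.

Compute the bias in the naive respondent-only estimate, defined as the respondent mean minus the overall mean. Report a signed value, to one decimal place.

Nonresponse fraction = 1 − 0.41 = 0.59.
Bias = (nonresponse fraction) × (respondent mean − nonrespondent mean)
     = 0.59 × (71 − 32) = 0.59 × 39 = 23.01.

+23.0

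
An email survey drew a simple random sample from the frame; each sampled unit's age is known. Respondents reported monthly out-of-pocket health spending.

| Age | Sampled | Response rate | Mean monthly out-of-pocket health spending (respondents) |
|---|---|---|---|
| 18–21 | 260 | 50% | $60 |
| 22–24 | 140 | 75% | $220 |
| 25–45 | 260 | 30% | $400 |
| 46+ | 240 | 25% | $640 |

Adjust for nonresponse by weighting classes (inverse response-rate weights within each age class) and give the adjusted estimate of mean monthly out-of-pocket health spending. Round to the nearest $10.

$340

Weighting each respondent by the inverse class response rate inflates each class back to its sampled size, so the class weight is n_sampled:
  18–21: 260 × 60 = 15,600
  22–24: 140 × 220 = 30,800
  25–45: 260 × 400 = 104,000
  46+: 240 × 640 = 153,600
Adjusted estimate = 304,000 / 900 = 337.778 → $340.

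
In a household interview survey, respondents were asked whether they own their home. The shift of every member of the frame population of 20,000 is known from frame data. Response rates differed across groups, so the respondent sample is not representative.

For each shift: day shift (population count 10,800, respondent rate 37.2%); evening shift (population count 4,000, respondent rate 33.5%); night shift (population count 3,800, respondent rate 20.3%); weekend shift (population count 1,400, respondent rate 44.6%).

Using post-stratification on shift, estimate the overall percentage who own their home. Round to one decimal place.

Weight each group's respondent value by its population share:
  day shift: (10,800/20,000) × 37.2 = 20.088
  evening shift: (4,000/20,000) × 33.5 = 6.7
  night shift: (3,800/20,000) × 20.3 = 3.857
  weekend shift: (1,400/20,000) × 44.6 = 3.122
Post-stratified estimate = 33.767 → 33.8%.

33.8%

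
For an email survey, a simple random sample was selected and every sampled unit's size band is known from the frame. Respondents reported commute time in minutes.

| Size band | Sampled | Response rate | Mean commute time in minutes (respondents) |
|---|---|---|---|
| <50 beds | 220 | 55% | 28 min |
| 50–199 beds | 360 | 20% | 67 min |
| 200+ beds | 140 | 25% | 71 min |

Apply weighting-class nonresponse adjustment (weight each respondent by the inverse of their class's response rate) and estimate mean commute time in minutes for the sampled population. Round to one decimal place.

Each respondent's weight = sampled/responded in their class; summing within a class gives n_sampled, so:
  <50 beds: 220 × 28 = 6160
  50–199 beds: 360 × 67 = 24,120
  200+ beds: 140 × 71 = 9940
Adjusted estimate = 40,220 / 720 = 55.8611 → 55.9.

55.9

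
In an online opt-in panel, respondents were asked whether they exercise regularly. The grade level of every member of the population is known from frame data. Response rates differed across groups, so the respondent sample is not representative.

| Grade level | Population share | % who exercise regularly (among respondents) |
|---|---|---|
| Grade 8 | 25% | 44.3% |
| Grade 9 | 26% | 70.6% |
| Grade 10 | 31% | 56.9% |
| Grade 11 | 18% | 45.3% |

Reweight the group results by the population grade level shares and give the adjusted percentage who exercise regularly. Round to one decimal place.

55.2%

Each cell contributes population-share × respondent value:
  Grade 8: 0.25 × 44.3 = 11.075
  Grade 9: 0.26 × 70.6 = 18.356
  Grade 10: 0.31 × 56.9 = 17.639
  Grade 11: 0.18 × 45.3 = 8.154
Post-stratified estimate = 55.224 → 55.2%.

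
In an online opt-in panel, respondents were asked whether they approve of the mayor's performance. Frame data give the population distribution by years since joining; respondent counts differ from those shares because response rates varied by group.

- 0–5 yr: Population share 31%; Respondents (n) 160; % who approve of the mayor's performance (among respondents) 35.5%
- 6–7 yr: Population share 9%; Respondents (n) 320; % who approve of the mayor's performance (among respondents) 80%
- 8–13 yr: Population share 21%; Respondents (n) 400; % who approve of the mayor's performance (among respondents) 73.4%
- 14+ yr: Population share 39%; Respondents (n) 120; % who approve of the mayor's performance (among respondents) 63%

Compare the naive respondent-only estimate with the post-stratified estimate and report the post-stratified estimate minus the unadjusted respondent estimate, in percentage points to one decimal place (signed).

Unadjusted (pooled respondent) estimate weights by respondent counts:
  (160/1000)×35.5 + (320/1000)×80 + (400/1000)×73.4 + (120/1000)×63 = 68.2%
Post-stratified estimate weights by population shares:
  0.31×35.5 + 0.09×80 + 0.21×73.4 + 0.39×63 = 58.189%
Difference = 58.189 − 68.2 = -10.011 pp.

-10.0 percentage points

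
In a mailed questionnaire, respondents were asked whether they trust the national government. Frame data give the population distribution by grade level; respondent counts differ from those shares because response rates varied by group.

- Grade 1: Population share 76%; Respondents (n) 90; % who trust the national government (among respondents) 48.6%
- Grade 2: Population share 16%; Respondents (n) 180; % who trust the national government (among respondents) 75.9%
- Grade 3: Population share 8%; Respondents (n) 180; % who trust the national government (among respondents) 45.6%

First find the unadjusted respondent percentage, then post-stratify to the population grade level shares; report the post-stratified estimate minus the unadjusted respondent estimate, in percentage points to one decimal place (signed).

-5.6 percentage points

Naive respondent-only estimate (weights = respondent counts):
  (90/450)×48.6 + (180/450)×75.9 + (180/450)×45.6 = 58.32%
Post-stratified estimate weights by population shares:
  0.76×48.6 + 0.16×75.9 + 0.08×45.6 = 52.728%
Difference = 52.728 − 58.32 = -5.592 pp.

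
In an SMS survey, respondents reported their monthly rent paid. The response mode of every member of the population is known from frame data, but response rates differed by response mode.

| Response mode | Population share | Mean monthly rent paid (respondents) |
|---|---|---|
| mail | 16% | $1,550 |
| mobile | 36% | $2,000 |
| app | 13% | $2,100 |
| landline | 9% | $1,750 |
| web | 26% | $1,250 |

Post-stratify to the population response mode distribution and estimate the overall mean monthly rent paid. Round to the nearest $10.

$1,720

Post-stratification weights by population share, not respondent share:
  mail: 0.16 × 1550 = 248
  mobile: 0.36 × 2000 = 720
  app: 0.13 × 2100 = 273
  landline: 0.09 × 1750 = 157.5
  web: 0.26 × 1250 = 325
Post-stratified estimate = 1723.5 → $1,720.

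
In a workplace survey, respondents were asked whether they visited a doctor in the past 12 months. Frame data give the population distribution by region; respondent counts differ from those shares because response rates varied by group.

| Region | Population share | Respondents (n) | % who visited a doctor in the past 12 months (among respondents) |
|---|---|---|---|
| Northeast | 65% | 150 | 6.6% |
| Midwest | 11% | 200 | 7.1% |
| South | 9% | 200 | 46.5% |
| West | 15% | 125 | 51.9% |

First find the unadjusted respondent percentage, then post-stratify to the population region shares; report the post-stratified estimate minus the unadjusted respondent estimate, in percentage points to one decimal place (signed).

-9.9 percentage points

Without adjustment, the pooled respondent share is:
  (150/675)×6.6 + (200/675)×7.1 + (200/675)×46.5 + (125/675)×51.9 = 26.9593%
Reweighting by population region shares:
  0.65×6.6 + 0.11×7.1 + 0.09×46.5 + 0.15×51.9 = 17.041%
Difference = 17.041 − 26.9593 = -9.9183 pp.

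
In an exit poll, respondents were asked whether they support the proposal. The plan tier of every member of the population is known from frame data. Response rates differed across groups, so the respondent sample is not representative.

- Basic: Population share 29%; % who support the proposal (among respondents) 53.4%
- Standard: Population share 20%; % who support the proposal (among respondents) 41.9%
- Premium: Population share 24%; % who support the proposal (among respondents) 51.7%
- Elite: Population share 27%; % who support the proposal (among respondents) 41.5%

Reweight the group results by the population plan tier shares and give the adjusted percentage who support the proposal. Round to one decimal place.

Each cell contributes population-share × respondent value:
  Basic: 0.29 × 53.4 = 15.486
  Standard: 0.2 × 41.9 = 8.38
  Premium: 0.24 × 51.7 = 12.408
  Elite: 0.27 × 41.5 = 11.205
Post-stratified estimate = 47.479 → 47.5%.

47.5%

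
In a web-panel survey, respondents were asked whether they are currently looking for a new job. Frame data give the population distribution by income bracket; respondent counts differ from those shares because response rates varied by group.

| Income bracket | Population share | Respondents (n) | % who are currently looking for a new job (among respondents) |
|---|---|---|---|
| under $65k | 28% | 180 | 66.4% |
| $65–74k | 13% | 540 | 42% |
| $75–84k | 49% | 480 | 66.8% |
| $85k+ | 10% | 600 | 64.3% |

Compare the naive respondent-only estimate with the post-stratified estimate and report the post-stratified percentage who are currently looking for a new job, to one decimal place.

63.2%

Naive respondent-only estimate (weights = respondent counts):
  (180/1800)×66.4 + (540/1800)×42 + (480/1800)×66.8 + (600/1800)×64.3 = 58.4867%
Reweighting by population income bracket shares:
  0.28×66.4 + 0.13×42 + 0.49×66.8 + 0.1×64.3 = 63.214%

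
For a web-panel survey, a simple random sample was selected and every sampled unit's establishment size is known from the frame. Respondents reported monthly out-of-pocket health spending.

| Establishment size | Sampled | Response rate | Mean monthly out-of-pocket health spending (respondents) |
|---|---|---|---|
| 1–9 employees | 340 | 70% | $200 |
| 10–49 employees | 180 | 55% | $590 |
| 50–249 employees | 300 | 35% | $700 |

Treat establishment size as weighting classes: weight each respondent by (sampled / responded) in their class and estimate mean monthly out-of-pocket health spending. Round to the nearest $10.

Each respondent's weight = sampled/responded in their class; summing within a class gives n_sampled, so:
  1–9 employees: 340 × 200 = 68,000
  10–49 employees: 180 × 590 = 106,200
  50–249 employees: 300 × 700 = 210,000
Adjusted estimate = 384,200 / 820 = 468.537 → $470.

$470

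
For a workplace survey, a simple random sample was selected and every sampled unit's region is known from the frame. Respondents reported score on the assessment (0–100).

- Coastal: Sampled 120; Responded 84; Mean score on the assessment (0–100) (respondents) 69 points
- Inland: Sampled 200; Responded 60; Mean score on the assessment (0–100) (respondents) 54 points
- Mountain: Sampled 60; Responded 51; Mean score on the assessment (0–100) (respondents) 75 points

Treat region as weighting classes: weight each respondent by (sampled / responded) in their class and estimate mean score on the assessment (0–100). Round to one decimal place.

Class response rates: Coastal 84/120 = 70%, Inland 60/200 = 30%, Mountain 51/60 = 85%.
With weight = n_sampled/n_responded per class, the weighted class total is n_sampled:
  Coastal: 120 × 69 = 8280
  Inland: 200 × 54 = 10,800
  Mountain: 60 × 75 = 4500
Adjusted estimate = 23,580 / 380 = 62.0526 → 62.1.

62.1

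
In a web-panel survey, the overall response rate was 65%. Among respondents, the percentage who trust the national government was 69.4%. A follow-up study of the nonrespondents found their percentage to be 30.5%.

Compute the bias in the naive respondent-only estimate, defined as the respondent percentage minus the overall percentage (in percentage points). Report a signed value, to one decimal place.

Nonresponse fraction = 1 − 0.65 = 0.35.
Bias = (nonresponse fraction) × (respondent percentage − nonrespondent percentage)
     = 0.35 × (69.4 − 30.5) = 0.35 × 38.9 = 13.615.

+13.6 percentage points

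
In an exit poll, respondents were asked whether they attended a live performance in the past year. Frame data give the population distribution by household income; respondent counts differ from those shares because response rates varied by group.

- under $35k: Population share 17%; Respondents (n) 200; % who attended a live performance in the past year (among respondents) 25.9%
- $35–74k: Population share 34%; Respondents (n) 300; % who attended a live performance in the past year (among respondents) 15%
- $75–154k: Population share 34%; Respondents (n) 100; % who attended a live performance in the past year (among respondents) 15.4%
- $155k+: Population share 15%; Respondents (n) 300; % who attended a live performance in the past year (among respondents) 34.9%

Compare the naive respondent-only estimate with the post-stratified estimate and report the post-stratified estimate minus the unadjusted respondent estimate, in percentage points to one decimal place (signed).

-4.1 percentage points

Naive respondent-only estimate (weights = respondent counts):
  (200/900)×25.9 + (300/900)×15 + (100/900)×15.4 + (300/900)×34.9 = 24.1%
Reweighting by population household income shares:
  0.17×25.9 + 0.34×15 + 0.34×15.4 + 0.15×34.9 = 19.974%
Difference = 19.974 − 24.1 = -4.126 pp.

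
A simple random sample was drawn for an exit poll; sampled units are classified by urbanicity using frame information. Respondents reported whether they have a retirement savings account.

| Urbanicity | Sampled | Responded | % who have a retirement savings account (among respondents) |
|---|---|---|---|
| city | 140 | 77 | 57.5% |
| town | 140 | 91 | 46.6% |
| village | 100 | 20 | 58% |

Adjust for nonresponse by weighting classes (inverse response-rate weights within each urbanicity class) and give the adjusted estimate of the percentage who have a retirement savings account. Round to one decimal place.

Class response rates: city 77/140 = 55%, town 91/140 = 65%, village 20/100 = 20%.
With weight = n_sampled/n_responded per class, the weighted class total is n_sampled:
  city: 140 × 57.5 = 8050
  town: 140 × 46.6 = 6524
  village: 100 × 58 = 5800
Adjusted estimate = 20,374 / 380 = 53.6158 → 53.6%.

53.6%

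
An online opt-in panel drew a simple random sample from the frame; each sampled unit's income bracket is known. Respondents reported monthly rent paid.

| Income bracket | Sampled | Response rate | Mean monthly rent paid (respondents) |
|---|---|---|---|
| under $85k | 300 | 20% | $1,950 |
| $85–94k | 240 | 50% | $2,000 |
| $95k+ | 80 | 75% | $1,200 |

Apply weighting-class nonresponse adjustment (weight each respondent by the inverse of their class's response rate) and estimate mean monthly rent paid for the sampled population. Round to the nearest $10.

$1,870

Weighting each respondent by the inverse class response rate inflates each class back to its sampled size, so the class weight is n_sampled:
  under $85k: 300 × 1950 = 585,000
  $85–94k: 240 × 2000 = 480,000
  $95k+: 80 × 1200 = 96,000
Adjusted estimate = 1,161,000 / 620 = 1872.58 → $1,870.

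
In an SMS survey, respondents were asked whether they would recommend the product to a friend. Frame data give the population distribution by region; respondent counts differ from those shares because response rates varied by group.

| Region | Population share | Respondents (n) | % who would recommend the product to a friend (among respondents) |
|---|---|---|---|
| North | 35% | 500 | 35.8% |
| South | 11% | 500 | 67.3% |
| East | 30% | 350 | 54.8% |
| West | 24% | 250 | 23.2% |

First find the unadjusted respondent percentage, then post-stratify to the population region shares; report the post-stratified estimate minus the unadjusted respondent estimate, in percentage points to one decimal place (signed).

Without adjustment, the pooled respondent share is:
  (500/1600)×35.8 + (500/1600)×67.3 + (350/1600)×54.8 + (250/1600)×23.2 = 47.8312%
Post-stratifying to population shares instead:
  0.35×35.8 + 0.11×67.3 + 0.3×54.8 + 0.24×23.2 = 41.941%
Difference = 41.941 − 47.8312 = -5.8903 pp.

-5.9 percentage points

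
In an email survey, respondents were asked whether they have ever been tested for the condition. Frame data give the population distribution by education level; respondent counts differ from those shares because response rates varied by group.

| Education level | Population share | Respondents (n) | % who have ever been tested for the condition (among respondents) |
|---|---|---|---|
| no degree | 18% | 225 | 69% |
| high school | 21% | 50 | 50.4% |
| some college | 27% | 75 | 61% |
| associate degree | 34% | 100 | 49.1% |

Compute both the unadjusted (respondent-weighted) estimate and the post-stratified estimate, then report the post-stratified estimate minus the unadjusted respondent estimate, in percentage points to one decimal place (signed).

-5.0 percentage points

Naive respondent-only estimate (weights = respondent counts):
  (225/450)×69 + (50/450)×50.4 + (75/450)×61 + (100/450)×49.1 = 61.1778%
Post-stratifying to population shares instead:
  0.18×69 + 0.21×50.4 + 0.27×61 + 0.34×49.1 = 56.168%
Difference = 56.168 − 61.1778 = -5.0098 pp.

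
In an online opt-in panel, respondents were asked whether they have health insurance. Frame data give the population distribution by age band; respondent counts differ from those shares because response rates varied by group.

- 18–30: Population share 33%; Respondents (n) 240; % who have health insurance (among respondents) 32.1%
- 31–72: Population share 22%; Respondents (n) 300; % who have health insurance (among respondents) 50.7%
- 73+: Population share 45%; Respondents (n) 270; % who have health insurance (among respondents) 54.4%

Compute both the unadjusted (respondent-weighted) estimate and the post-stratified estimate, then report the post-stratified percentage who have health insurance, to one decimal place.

46.2%

Unadjusted (pooled respondent) estimate weights by respondent counts:
  (240/810)×32.1 + (300/810)×50.7 + (270/810)×54.4 = 46.4222%
Reweighting by population age band shares:
  0.33×32.1 + 0.22×50.7 + 0.45×54.4 = 46.227%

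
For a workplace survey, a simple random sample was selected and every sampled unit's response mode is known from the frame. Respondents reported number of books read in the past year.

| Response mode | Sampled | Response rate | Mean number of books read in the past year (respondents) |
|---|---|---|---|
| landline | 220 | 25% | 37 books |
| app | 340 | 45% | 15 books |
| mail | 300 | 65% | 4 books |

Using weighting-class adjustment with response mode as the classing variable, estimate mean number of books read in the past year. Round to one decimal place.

16.8

With weight = n_sampled/n_responded per class, the weighted class total is n_sampled:
  landline: 220 × 37 = 8140
  app: 340 × 15 = 5100
  mail: 300 × 4 = 1200
Adjusted estimate = 14,440 / 860 = 16.7907 → 16.8.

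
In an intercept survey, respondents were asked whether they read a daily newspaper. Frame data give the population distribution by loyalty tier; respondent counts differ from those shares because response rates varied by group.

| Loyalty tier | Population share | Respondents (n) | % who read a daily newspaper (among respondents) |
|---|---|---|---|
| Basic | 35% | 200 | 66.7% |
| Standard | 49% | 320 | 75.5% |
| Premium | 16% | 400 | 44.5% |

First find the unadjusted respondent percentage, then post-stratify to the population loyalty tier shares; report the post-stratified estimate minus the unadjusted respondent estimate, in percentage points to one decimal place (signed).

+7.4 percentage points

Without adjustment, the pooled respondent share is:
  (200/920)×66.7 + (320/920)×75.5 + (400/920)×44.5 = 60.1087%
Post-stratifying to population shares instead:
  0.35×66.7 + 0.49×75.5 + 0.16×44.5 = 67.46%
Difference = 67.46 − 60.1087 = 7.3513 pp.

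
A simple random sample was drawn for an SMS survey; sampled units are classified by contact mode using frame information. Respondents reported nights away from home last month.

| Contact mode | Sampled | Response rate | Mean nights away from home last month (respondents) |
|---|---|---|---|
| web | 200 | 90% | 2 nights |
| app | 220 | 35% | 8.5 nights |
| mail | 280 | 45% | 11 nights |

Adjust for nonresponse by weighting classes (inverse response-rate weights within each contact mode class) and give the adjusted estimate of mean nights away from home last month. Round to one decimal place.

Inverse-response-rate weighting restores each class to its sampled count, so class totals weight by n_sampled:
  web: 200 × 2 = 400
  app: 220 × 8.5 = 1870
  mail: 280 × 11 = 3080
Adjusted estimate = 5350 / 700 = 7.64286 → 7.6.

7.6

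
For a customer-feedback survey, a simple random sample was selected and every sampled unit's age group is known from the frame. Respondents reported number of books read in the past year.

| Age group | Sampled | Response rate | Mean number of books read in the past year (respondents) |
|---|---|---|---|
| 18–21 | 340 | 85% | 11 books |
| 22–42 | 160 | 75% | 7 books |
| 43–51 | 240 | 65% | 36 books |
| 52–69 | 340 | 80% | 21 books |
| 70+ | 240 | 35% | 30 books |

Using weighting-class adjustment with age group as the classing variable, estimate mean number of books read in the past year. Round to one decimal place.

21.1

Inverse-response-rate weighting restores each class to its sampled count, so class totals weight by n_sampled:
  18–21: 340 × 11 = 3740
  22–42: 160 × 7 = 1120
  43–51: 240 × 36 = 8640
  52–69: 340 × 21 = 7140
  70+: 240 × 30 = 7200
Adjusted estimate = 27,840 / 1,320 = 21.0909 → 21.1.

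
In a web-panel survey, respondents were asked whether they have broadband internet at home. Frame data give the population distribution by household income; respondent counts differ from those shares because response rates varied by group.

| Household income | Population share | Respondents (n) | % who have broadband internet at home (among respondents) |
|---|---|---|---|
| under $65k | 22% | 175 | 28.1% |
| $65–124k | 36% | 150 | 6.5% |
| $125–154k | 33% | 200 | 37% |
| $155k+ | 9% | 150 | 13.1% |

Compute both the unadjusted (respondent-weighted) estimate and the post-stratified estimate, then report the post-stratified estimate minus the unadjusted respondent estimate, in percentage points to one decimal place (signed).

-0.7 percentage points

Unadjusted (pooled respondent) estimate weights by respondent counts:
  (175/675)×28.1 + (150/675)×6.5 + (200/675)×37 + (150/675)×13.1 = 22.6037%
Post-stratified estimate weights by population shares:
  0.22×28.1 + 0.36×6.5 + 0.33×37 + 0.09×13.1 = 21.911%
Difference = 21.911 − 22.6037 = -0.6927 pp.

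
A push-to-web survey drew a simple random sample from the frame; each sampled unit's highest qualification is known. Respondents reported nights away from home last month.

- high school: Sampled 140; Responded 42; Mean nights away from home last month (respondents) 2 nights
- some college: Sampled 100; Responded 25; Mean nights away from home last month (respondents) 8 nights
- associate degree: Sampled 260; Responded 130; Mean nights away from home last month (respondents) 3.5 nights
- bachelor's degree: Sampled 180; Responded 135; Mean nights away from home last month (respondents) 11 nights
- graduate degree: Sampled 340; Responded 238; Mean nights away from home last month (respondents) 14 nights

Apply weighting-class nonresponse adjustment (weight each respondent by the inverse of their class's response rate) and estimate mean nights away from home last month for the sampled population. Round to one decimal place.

Class response rates: high school 42/140 = 30%, some college 25/100 = 25%, associate degree 130/260 = 50%, bachelor's degree 135/180 = 75%, graduate degree 238/340 = 70%.
Each respondent's weight = sampled/responded in their class; summing within a class gives n_sampled, so:
  high school: 140 × 2 = 280
  some college: 100 × 8 = 800
  associate degree: 260 × 3.5 = 910
  bachelor's degree: 180 × 11 = 1980
  graduate degree: 340 × 14 = 4760
Adjusted estimate = 8730 / 1,020 = 8.55882 → 8.6.

8.6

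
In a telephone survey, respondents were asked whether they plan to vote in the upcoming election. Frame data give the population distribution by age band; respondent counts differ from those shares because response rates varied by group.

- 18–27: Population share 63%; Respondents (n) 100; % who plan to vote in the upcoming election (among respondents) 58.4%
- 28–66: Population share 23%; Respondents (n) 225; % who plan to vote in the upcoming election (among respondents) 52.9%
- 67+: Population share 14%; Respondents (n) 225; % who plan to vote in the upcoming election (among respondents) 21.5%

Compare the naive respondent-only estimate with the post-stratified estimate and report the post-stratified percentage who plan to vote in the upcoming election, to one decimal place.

Naive respondent-only estimate (weights = respondent counts):
  (100/550)×58.4 + (225/550)×52.9 + (225/550)×21.5 = 41.0545%
Reweighting by population age band shares:
  0.63×58.4 + 0.23×52.9 + 0.14×21.5 = 51.969%

52.0%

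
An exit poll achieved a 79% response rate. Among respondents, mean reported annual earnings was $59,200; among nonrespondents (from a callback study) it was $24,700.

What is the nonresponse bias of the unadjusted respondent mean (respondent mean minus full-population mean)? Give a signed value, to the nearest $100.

+$7,200

Nonresponse fraction = 1 − 0.79 = 0.21.
Bias = (nonresponse fraction) × (respondent mean − nonrespondent mean)
     = 0.21 × (59,200 − 24,700) = 0.21 × 34,500 = 7245.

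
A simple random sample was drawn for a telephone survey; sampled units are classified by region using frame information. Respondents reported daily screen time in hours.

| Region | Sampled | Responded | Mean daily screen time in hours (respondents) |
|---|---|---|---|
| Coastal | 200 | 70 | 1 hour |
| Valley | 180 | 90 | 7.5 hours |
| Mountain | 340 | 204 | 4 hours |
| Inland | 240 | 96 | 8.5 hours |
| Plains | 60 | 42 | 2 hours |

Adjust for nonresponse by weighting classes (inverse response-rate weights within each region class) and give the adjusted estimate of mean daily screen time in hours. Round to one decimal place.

Class response rates: Coastal 70/200 = 35%, Valley 90/180 = 50%, Mountain 204/340 = 60%, Inland 96/240 = 40%, Plains 42/60 = 70%.
Inverse-response-rate weighting restores each class to its sampled count, so class totals weight by n_sampled:
  Coastal: 200 × 1 = 200
  Valley: 180 × 7.5 = 1350
  Mountain: 340 × 4 = 1360
  Inland: 240 × 8.5 = 2040
  Plains: 60 × 2 = 120
Adjusted estimate = 5070 / 1,020 = 4.97059 → 5.0.

5.0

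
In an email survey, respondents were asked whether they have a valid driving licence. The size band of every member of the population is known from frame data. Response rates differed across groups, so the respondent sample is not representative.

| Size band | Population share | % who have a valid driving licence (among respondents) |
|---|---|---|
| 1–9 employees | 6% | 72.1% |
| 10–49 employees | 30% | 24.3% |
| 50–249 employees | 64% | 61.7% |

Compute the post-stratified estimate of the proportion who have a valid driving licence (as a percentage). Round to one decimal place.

Post-stratification weights by population share, not respondent share:
  1–9 employees: 0.06 × 72.1 = 4.326
  10–49 employees: 0.3 × 24.3 = 7.29
  50–249 employees: 0.64 × 61.7 = 39.488
Post-stratified estimate = 51.104 → 51.1%.

51.1%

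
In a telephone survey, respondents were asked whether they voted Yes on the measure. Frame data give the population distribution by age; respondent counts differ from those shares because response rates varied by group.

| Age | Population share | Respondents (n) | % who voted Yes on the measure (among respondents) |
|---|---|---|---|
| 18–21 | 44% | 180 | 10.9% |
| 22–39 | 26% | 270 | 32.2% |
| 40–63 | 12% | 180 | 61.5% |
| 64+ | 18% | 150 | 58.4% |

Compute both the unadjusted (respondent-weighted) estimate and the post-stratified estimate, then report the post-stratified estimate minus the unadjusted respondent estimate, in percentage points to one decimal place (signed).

Without adjustment, the pooled respondent share is:
  (180/780)×10.9 + (270/780)×32.2 + (180/780)×61.5 + (150/780)×58.4 = 39.0846%
Post-stratified estimate weights by population shares:
  0.44×10.9 + 0.26×32.2 + 0.12×61.5 + 0.18×58.4 = 31.06%
Difference = 31.06 − 39.0846 = -8.0246 pp.

-8.0 percentage points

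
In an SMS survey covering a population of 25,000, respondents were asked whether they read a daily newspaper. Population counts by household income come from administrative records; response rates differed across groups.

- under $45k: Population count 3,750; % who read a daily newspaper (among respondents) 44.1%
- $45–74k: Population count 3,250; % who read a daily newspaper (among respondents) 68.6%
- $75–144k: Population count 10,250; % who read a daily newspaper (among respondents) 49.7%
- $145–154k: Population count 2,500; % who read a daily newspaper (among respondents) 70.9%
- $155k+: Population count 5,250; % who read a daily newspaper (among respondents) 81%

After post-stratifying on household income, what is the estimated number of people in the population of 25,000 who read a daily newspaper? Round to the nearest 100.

15,000

Estimated count per cell = population count × respondent percentage:
  under $45k: 3,750 × 44.1% = 1653.75
  $45–74k: 3,250 × 68.6% = 2229.5
  $75–144k: 10,250 × 49.7% = 5094.25
  $145–154k: 2,500 × 70.9% = 1772.5
  $155k+: 5,250 × 81% = 4252.5
Estimated total = 15002.5 → 15,000.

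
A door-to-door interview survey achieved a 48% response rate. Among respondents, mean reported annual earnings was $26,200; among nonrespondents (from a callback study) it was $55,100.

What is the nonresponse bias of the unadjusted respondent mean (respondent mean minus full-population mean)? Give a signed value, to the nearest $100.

Nonresponse fraction = 1 − 0.48 = 0.52.
Bias = (nonresponse fraction) × (respondent mean − nonrespondent mean)
     = 0.52 × (26,200 − 55,100) = 0.52 × -28,900 = -15,028.

-$15,000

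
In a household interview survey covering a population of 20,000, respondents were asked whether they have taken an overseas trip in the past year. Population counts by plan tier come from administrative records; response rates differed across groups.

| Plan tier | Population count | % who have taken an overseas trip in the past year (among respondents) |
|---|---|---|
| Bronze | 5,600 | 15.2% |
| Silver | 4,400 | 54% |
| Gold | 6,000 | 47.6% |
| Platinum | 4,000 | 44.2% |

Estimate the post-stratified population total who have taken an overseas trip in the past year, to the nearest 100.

7,900

Each cell contributes its population count × the respondent rate:
  Bronze: 5,600 × 15.2% = 851.2
  Silver: 4,400 × 54% = 2376
  Gold: 6,000 × 47.6% = 2856
  Platinum: 4,000 × 44.2% = 1768
Estimated total = 7851.2 → 7,900.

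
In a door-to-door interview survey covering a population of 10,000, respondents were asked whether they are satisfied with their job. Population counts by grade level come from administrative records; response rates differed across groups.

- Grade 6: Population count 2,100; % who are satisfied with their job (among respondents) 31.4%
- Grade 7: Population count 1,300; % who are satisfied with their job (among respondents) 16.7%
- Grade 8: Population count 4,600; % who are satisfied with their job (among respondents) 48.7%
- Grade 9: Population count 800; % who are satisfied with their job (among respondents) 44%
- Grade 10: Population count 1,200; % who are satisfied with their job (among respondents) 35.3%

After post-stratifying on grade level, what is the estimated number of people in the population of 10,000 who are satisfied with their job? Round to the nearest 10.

3,890

Estimated count per cell = population count × respondent percentage:
  Grade 6: 2,100 × 31.4% = 659.4
  Grade 7: 1,300 × 16.7% = 217.1
  Grade 8: 4,600 × 48.7% = 2240.2
  Grade 9: 800 × 44% = 352
  Grade 10: 1,200 × 35.3% = 423.6
Estimated total = 3892.3 → 3,890.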